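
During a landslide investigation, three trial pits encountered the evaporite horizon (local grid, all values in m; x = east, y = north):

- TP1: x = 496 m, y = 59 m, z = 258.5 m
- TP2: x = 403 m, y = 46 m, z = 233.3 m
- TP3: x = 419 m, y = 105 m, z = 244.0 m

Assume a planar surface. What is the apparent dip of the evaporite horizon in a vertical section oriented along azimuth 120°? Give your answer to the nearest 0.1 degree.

9.4°

Two edge vectors: TP1→TP2 = (-93, -13, -25.2), TP1→TP3 = (-77, 46, -14.5).
Normal n = (TP1→TP2) × (TP1→TP3) = (1347.7, 591.9, -5279).
So ∂z/∂x = −n_x/n_z = 0.25529 and ∂z/∂y = −n_y/n_z = 0.11212.
Unit vector along 120° is (sin 120°, cos 120°) = (0.8660, -0.5000).
Slope in that direction = a·(0.8660) + b·(-0.5000) = 0.16503.
Apparent dip = arctan|0.16503| = 9.4° (true dip is 15.6°, so apparent ≤ true as expected).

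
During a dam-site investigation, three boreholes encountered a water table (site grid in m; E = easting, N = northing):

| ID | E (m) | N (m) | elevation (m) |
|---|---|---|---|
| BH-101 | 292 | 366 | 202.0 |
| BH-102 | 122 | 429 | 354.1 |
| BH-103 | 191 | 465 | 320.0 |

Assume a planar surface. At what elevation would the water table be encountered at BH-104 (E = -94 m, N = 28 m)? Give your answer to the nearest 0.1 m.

331.4 m

Two edge vectors: BH-101→BH-102 = (-170, 63, 152.1), BH-101→BH-103 = (-101, 99, 118).
Normal n = (BH-101→BH-102) × (BH-101→BH-103) = (-7623.9, 4697.9, -10467).
So ∂z/∂E = −n_x/n_z = −0.72837 and ∂z/∂N = −n_y/n_z = 0.44883.
Intercept c from BH-101: 202 + 212.69 − 164.27 = 250.41.
At (-94, 28): z = 68.5 + 12.6 + 250.41 = 331.4 m.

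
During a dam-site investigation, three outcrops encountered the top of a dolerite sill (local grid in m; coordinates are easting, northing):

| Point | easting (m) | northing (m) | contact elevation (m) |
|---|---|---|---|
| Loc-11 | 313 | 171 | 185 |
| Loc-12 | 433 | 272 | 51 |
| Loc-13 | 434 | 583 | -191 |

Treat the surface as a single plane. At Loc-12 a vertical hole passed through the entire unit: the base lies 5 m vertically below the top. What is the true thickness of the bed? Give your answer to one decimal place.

3.7 m

Let the plane be z = a·easting + b·northing + c.
Loc-12−Loc-11: 120a + 101b = −134;  Loc-13−Loc-11: 121a + 412b = −376.
Solving gives a = −0.46299, b = −0.77665.
|∇z| = √(a²+b²) = 0.90418, so dip δ = arctan(0.90418) = 42.12°.
True thickness = vertical thickness × cos δ = 5 × cos 42.12° = 3.7 m.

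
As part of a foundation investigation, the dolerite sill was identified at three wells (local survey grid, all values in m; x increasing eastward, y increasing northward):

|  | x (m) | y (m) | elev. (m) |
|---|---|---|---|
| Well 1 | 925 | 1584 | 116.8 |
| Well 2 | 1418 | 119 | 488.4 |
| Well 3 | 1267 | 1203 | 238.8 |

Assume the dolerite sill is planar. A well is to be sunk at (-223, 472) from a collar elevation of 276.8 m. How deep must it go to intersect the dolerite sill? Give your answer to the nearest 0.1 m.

Two edge vectors: Well 1→Well 2 = (493, -1465, 371.6), Well 1→Well 3 = (342, -381, 122).
Normal n = (Well 1→Well 2) × (Well 1→Well 3) = (-37150.4, 66941.2, 313197).
So ∂z/∂x = −n_x/n_z = 0.118617 and ∂z/∂y = −n_y/n_z = −0.213735.
Intercept c from Well 1: 116.8 − 109.72 + 338.56 = 345.64.
At (-223, 472): z_contact = −26.45 − 100.88 + 345.64 = 218.30 m.
Depth below ground = 276.8 − 218.30 = 58.5 m.

58.5 m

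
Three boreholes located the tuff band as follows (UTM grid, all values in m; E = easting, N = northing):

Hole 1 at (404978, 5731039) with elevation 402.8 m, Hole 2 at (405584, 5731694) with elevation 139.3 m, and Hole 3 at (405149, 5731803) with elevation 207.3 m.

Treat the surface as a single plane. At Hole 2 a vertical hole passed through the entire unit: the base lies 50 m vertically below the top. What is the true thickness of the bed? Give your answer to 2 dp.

Let the plane be z = a·E + b·N + c.
Hole 2−Hole 1: 606a + 655b = −263.5;  Hole 3−Hole 1: 171a + 764b = −195.5.
Solving gives a = −0.20873, b = −0.20917.
|∇z| = √(a²+b²) = 0.29550, so dip δ = arctan(0.29550) = 16.46°.
True thickness = vertical thickness × cos δ = 50 × cos 16.46° = 47.95 m.

47.95 m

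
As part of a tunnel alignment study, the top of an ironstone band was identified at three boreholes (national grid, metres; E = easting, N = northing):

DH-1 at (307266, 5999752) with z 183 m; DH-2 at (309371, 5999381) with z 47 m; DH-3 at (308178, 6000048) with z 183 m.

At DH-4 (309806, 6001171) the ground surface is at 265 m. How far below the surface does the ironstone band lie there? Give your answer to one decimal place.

Two edge vectors: DH-1→DH-2 = (2105, -371, -136), DH-1→DH-3 = (912, 296, 0).
Normal n = (DH-1→DH-2) × (DH-1→DH-3) = (40256, -124032, 961432).
So ∂z/∂E = −n_x/n_z = −0.041870876 and ∂z/∂N = −n_y/n_z = 0.129007564.
Intercept c from DH-1: 183 + 12865.50 − 774013.39 = −760964.89.
At (309806, 6001171): z_contact = −12971.85 + 774196.45 − 760964.89 = 259.71 m.
Depth below ground = 265 − 259.71 = 5.3 m.

5.3 m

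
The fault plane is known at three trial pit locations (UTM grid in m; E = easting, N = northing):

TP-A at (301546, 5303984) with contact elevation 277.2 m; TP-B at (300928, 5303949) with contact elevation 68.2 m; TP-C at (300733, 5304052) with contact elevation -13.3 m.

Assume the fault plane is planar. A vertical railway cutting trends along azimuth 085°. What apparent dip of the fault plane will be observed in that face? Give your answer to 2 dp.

18.40°

Let the plane be z = a·E + b·N + c.
TP-B−TP-A: −618a − 35b = −209;  TP-C−TP-A: −813a + 68b = −290.5.
Solving gives a = 0.34591, b = −0.13638.
Unit vector along 085° is (sin 85°, cos 85°) = (0.9962, 0.0872).
Slope in that direction = a·(0.9962) + b·(0.0872) = 0.33271.
Apparent dip = arctan|0.33271| = 18.40° (true dip is 20.4°, so apparent ≤ true as expected).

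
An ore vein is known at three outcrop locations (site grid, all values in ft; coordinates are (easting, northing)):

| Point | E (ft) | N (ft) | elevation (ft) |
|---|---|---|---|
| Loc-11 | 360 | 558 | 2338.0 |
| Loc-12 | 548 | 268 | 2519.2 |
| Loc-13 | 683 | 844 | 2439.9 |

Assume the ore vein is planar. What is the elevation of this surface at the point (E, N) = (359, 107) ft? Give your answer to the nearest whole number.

2458 ft

Two edge vectors: Loc-11→Loc-12 = (188, -290, 181.2), Loc-11→Loc-13 = (323, 286, 101.9).
Normal n = (Loc-11→Loc-12) × (Loc-11→Loc-13) = (-81374.2, 39370.4, 147438).
So ∂z/∂E = −n_x/n_z = 0.55192 and ∂z/∂N = −n_y/n_z = −0.26703.
Intercept c from Loc-11: 2338 − 198.69 + 149.00 = 2288.31.
At (359, 107): z = 198.1 − 28.6 + 2288.31 = 2457.9 ft.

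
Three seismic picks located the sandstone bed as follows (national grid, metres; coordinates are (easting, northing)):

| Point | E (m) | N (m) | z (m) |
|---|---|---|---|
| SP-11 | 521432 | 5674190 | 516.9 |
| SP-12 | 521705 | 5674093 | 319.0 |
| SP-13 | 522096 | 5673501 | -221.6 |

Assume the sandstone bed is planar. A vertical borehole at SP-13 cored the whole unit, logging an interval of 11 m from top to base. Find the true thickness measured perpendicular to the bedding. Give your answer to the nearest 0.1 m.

Let the plane be z = a·E + b·N + c.
SP-12−SP-11: 273a − 97b = −197.9;  SP-13−SP-11: 664a − 689b = −738.5.
Solving gives a = −0.52324, b = 0.56759.
|∇z| = √(a²+b²) = 0.77197, so dip δ = arctan(0.77197) = 37.67°.
True thickness = vertical thickness × cos δ = 11 × cos 37.67° = 8.7 m.

8.7 m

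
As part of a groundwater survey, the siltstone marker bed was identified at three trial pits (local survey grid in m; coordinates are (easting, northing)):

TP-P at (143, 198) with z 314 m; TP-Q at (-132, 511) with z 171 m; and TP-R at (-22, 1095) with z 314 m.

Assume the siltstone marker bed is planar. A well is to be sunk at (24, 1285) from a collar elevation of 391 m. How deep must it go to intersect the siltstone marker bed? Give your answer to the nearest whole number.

24 m

Let the plane be z = a·E + b·N + c.
TP-Q−TP-P: −275a + 313b = −143;  TP-R−TP-P: −165a + 897b = 0.
Solving gives a = 0.65770, b = 0.12098.
Then c = 314 − a·143 − b·198 = 195.99.
At (24, 1285): z_contact = 15.8 + 155.5 + 195.99 = 367.2 m.
Depth below ground = 391 − 367.2 = 24 m.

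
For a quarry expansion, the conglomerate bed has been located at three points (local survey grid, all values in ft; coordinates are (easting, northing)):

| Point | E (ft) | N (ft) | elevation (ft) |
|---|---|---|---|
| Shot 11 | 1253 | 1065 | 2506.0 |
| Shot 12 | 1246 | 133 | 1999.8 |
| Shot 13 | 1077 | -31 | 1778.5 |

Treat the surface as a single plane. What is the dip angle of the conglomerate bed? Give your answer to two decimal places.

43.65°

Two edge vectors: Shot 11→Shot 12 = (-7, -932, -506.2), Shot 11→Shot 13 = (-176, -1096, -727.5).
Normal n = (Shot 11→Shot 12) × (Shot 11→Shot 13) = (123234.8, 83998.7, -156360).
So ∂z/∂E = −n_x/n_z = 0.78815 and ∂z/∂N = −n_y/n_z = 0.53721.
Gradient magnitude |∇z| = √(a² + b²) = √(0.62118 + 0.28860) = 0.95382.
True dip = arctan(0.95382) = 43.65°, dipping toward SW (azimuth ≈ 236°).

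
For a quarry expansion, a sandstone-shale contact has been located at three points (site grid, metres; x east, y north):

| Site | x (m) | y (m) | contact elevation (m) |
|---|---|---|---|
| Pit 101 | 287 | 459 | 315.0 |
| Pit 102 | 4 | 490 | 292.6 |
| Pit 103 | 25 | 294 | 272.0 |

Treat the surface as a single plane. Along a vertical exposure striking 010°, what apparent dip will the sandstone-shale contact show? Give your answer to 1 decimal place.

7.4°

Two edge vectors: Pit 101→Pit 102 = (-283, 31, -22.4), Pit 101→Pit 103 = (-262, -165, -43).
Normal n = (Pit 101→Pit 102) × (Pit 101→Pit 103) = (-5029, -6300.2, 54817).
So ∂z/∂x = −n_x/n_z = 0.09174 and ∂z/∂y = −n_y/n_z = 0.11493.
Unit vector along 010° is (sin 10°, cos 10°) = (0.1736, 0.9848).
Slope in that direction = a·(0.1736) + b·(0.9848) = 0.12912.
Apparent dip = arctan|0.12912| = 7.4° (true dip is 8.4°, so apparent ≤ true as expected).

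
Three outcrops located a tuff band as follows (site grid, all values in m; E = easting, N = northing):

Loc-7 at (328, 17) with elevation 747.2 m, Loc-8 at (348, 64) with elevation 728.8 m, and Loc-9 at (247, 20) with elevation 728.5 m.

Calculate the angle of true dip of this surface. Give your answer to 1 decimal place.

Let the plane be z = a·E + b·N + c.
Loc-8−Loc-7: 20a + 47b = −18.4;  Loc-9−Loc-7: −81a + 3b = −18.7.
Solving gives a = 0.21301, b = −0.48213.
Gradient magnitude |∇z| = √(a² + b²) = √(0.04537 + 0.23245) = 0.52709.
True dip = arctan(0.52709) = 27.8°, dipping toward NNW (azimuth ≈ 336°).

27.8°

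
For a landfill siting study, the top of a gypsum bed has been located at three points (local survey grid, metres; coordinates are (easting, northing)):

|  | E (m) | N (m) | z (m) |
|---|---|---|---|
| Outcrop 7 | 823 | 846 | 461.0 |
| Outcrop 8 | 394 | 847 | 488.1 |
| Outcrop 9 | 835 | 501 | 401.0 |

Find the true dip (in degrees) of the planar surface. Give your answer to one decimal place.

10.4°

Two edge vectors: Outcrop 7→Outcrop 8 = (-429, 1, 27.1), Outcrop 7→Outcrop 9 = (12, -345, -60).
Normal n = (Outcrop 7→Outcrop 8) × (Outcrop 7→Outcrop 9) = (9289.5, -25414.8, 147993).
So ∂z/∂E = −n_x/n_z = −0.06277 and ∂z/∂N = −n_y/n_z = 0.17173.
Gradient magnitude |∇z| = √(a² + b²) = √(0.00394 + 0.02949) = 0.18284.
True dip = arctan(0.18284) = 10.4°, dipping toward SSE (azimuth ≈ 160°).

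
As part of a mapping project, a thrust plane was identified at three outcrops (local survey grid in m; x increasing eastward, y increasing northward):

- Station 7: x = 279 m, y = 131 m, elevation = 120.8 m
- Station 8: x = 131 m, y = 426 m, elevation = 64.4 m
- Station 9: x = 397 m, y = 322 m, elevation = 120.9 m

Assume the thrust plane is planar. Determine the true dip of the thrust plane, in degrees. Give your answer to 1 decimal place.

11.4°

Let the plane be z = a·x + b·y + c.
Station 8−Station 7: −148a + 295b = −56.4;  Station 9−Station 7: 118a + 191b = 0.1.
Solving gives a = 0.17125, b = −0.10527.
Gradient magnitude |∇z| = √(a² + b²) = √(0.02933 + 0.01108) = 0.20102.
True dip = arctan(0.20102) = 11.4°, dipping toward WNW (azimuth ≈ 302°).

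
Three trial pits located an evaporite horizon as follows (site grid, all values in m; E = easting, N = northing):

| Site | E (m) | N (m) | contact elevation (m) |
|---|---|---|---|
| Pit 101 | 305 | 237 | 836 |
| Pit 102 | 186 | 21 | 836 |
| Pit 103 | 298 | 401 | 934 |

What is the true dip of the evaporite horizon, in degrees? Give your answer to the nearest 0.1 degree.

Let the plane be z = a·E + b·N + c.
Pit 102−Pit 101: −119a − 216b = 0;  Pit 103−Pit 101: −7a + 164b = 98.
Solving gives a = −1.00666, b = 0.55459.
Gradient magnitude |∇z| = √(a² + b²) = √(1.01336 + 0.30757) = 1.14932.
True dip = arctan(1.14932) = 49.0°, dipping toward ESE (azimuth ≈ 119°).

49.0°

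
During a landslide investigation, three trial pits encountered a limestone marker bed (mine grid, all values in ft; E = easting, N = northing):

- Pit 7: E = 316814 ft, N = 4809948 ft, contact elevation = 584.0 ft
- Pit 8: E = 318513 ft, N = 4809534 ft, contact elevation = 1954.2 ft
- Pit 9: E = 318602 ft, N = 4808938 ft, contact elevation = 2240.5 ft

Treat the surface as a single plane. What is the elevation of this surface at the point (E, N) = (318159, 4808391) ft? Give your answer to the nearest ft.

Two edge vectors: Pit 7→Pit 8 = (1699, -414, 1370.2), Pit 7→Pit 9 = (1788, -1010, 1656.5).
Normal n = (Pit 7→Pit 8) × (Pit 7→Pit 9) = (698111, -364475.9, -975758).
So ∂z/∂E = −n_x/n_z = 0.71545506 and ∂z/∂N = −n_y/n_z = −0.37353104.
Intercept c from Pit 7: 584 − 226666.18 + 1796664.88 = 1570582.70.
At (318159, 4808391): z = 227628.5 − 1796083.3 + 1570582.70 = 2127.9 ft.

2128 ft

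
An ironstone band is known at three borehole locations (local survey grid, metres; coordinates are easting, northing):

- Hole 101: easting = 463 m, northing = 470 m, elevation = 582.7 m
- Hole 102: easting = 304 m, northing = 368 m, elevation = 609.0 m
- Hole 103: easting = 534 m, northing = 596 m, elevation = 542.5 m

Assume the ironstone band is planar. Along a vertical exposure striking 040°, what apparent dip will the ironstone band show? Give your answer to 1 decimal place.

Let the plane be z = a·easting + b·northing + c.
Hole 102−Hole 101: −159a − 102b = 26.3;  Hole 103−Hole 101: 71a + 126b = −40.2.
Solving gives a = 0.06149, b = −0.35370.
Unit vector along 040° is (sin 40°, cos 40°) = (0.6428, 0.7660).
Slope in that direction = a·(0.6428) + b·(0.7660) = −0.23142.
Apparent dip = arctan|0.23142| = 13.0° (true dip is 19.7°, so apparent ≤ true as expected).

13.0°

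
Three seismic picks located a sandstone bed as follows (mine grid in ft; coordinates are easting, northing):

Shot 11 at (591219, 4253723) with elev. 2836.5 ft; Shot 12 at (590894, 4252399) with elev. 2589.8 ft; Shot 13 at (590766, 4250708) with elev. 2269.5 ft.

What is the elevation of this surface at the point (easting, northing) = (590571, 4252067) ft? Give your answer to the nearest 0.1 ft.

2532.3 ft

Two edge vectors: Shot 11→Shot 12 = (-325, -1324, -246.7), Shot 11→Shot 13 = (-453, -3015, -567).
Normal n = (Shot 11→Shot 12) × (Shot 11→Shot 13) = (6907.5, -72519.9, 380103).
So ∂z/∂easting = −n_x/n_z = −0.018172706 and ∂z/∂northing = −n_y/n_z = 0.190790128.
Intercept c from Shot 11: 2836.5 + 10744.05 − 811568.36 = −797987.81.
At (590571, 4252067): z = −10732.3 + 811252.4 − 797987.81 = 2532.3 ft.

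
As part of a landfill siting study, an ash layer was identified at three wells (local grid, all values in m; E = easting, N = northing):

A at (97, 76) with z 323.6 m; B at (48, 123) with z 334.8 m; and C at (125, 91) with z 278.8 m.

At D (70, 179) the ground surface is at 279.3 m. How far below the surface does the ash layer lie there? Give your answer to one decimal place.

20.3 m

Let the plane be z = a·E + b·N + c.
B−A: −49a + 47b = 11.2;  C−A: 28a + 15b = −44.8.
Solving gives a = −1.10853, b = −0.91741.
Then c = 323.6 − a·97 − b·76 = 500.85.
At (70, 179): z_contact = −77.60 − 164.22 + 500.85 = 259.04 m.
Depth below ground = 279.3 − 259.04 = 20.3 m.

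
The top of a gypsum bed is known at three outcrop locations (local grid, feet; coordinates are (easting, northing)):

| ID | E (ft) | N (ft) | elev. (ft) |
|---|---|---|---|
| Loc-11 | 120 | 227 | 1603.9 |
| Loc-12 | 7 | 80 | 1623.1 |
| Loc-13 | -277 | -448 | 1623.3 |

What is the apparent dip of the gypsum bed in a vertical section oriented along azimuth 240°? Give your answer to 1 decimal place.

Let the plane be z = a·E + b·N + c.
Loc-12−Loc-11: −113a − 147b = 19.2;  Loc-13−Loc-11: −397a − 675b = 19.4.
Solving gives a = −0.56420, b = 0.30309.
Unit vector along 240° is (sin 240°, cos 240°) = (-0.8660, -0.5000).
Slope in that direction = a·(-0.8660) + b·(-0.5000) = 0.33707.
Apparent dip = arctan|0.33707| = 18.6° (true dip is 32.6°, so apparent ≤ true as expected).

18.6°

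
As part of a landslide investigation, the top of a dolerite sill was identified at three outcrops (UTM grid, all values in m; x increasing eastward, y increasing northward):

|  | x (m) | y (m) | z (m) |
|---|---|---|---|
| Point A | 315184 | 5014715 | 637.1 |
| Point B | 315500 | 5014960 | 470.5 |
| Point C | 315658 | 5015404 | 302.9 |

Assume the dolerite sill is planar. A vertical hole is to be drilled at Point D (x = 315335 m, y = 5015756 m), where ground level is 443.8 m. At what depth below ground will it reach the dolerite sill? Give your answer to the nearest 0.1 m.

Two edge vectors: Point A→Point B = (316, 245, -166.6), Point A→Point C = (474, 689, -334.2).
Normal n = (Point A→Point B) × (Point A→Point C) = (32908.4, 26638.8, 101594).
So ∂z/∂x = −n_x/n_z = −0.323920704 and ∂z/∂y = −n_y/n_z = −0.262208398.
Intercept c from Point A: 637.1 + 102094.62 + 1314900.39 = 1417632.11.
At (315335, 5015756): z_contact = −102143.54 − 1315173.35 + 1417632.11 = 315.23 m.
Depth below ground = 443.8 − 315.23 = 128.6 m.

128.6 m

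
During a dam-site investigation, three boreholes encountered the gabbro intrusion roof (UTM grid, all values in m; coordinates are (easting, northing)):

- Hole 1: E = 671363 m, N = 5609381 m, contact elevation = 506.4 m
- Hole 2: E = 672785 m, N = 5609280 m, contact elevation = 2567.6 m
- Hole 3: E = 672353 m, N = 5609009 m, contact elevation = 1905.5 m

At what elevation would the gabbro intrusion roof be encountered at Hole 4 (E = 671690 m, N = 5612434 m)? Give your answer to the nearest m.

1347 m

Two edge vectors: Hole 1→Hole 2 = (1422, -101, 2061.2), Hole 1→Hole 3 = (990, -372, 1399.1).
Normal n = (Hole 1→Hole 2) × (Hole 1→Hole 3) = (625457.3, 51067.8, -428994).
So ∂z/∂E = −n_x/n_z = 1.45796282 and ∂z/∂N = −n_y/n_z = 0.11904083.
Intercept c from Hole 1: 506.4 − 978822.29 − 667745.35 = −1646061.24.
At (671690, 5612434): z = 979299.0 + 668108.8 − 1646061.24 = 1346.6 m.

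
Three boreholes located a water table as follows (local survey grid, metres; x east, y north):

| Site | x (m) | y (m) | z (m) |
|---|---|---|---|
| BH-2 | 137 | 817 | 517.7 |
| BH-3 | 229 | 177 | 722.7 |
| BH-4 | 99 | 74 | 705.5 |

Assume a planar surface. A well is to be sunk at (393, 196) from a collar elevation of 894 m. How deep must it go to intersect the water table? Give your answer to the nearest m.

120 m

Two edge vectors: BH-2→BH-3 = (92, -640, 205), BH-2→BH-4 = (-38, -743, 187.8).
Normal n = (BH-2→BH-3) × (BH-2→BH-4) = (32123, -25067.6, -92676).
So ∂z/∂x = −n_x/n_z = 0.34662 and ∂z/∂y = −n_y/n_z = −0.27049.
Intercept c from BH-2: 517.7 − 47.49 + 220.99 = 691.20.
At (393, 196): z_contact = 136.2 − 53.0 + 691.20 = 774.4 m.
Depth below ground = 894 − 774.4 = 120 m.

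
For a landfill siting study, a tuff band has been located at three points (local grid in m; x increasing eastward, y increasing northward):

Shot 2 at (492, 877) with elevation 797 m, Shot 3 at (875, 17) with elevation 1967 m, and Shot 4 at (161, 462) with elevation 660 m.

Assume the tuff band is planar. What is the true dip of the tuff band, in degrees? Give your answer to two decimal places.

Two edge vectors: Shot 2→Shot 3 = (383, -860, 1170), Shot 2→Shot 4 = (-331, -415, -137).
Normal n = (Shot 2→Shot 3) × (Shot 2→Shot 4) = (603370, -334799, -443605).
So ∂z/∂x = −n_x/n_z = 1.36015 and ∂z/∂y = −n_y/n_z = −0.75472.
Gradient magnitude |∇z| = √(a² + b²) = √(1.85001 + 0.56961) = 1.55551.
True dip = arctan(1.55551) = 57.26°, dipping toward WNW (azimuth ≈ 299°).

57.26°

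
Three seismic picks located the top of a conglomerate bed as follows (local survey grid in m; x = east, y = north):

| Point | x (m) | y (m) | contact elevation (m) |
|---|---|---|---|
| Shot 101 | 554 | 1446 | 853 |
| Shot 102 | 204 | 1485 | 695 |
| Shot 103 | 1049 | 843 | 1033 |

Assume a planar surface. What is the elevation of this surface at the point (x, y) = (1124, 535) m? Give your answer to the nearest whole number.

1043 m

Let the plane be z = a·x + b·y + c.
Shot 102−Shot 101: −350a + 39b = −158;  Shot 103−Shot 101: 495a − 603b = 180.
Solving gives a = 0.46027, b = 0.07932.
Then c = 853 − a·554 − b·1446 = 483.31.
At (1124, 535): z = 517.3 + 42.4 + 483.31 = 1043.1 m.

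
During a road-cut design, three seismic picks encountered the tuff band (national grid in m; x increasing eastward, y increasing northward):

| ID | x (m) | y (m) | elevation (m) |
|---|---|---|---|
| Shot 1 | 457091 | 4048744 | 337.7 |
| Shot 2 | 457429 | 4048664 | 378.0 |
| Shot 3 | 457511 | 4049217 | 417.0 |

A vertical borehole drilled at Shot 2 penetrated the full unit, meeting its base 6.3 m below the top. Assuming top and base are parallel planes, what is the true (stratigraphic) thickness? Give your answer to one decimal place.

Two edge vectors: Shot 1→Shot 2 = (338, -80, 40.3), Shot 1→Shot 3 = (420, 473, 79.3).
Normal n = (Shot 1→Shot 2) × (Shot 1→Shot 3) = (-25405.9, -9877.4, 193474).
So ∂z/∂x = −n_x/n_z = 0.13131 and ∂z/∂y = −n_y/n_z = 0.05105.
|∇z| = √(a²+b²) = 0.14089, so dip δ = arctan(0.14089) = 8.02°.
True thickness = vertical thickness × cos δ = 6.3 × cos 8.02° = 6.2 m.

6.2 m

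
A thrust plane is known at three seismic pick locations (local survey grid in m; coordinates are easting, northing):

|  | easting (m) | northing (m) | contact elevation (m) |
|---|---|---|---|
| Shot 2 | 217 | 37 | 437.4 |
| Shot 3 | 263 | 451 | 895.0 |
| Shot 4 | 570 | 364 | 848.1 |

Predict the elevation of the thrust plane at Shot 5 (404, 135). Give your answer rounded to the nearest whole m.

Two edge vectors: Shot 2→Shot 3 = (46, 414, 457.6), Shot 2→Shot 4 = (353, 327, 410.7).
Normal n = (Shot 2→Shot 3) × (Shot 2→Shot 4) = (20394.6, 142640.6, -131100).
So ∂z/∂easting = −n_x/n_z = 0.15557 and ∂z/∂northing = −n_y/n_z = 1.08803.
Intercept c from Shot 2: 437.4 − 33.76 − 40.26 = 363.39.
At (404, 135): z = 62.8 + 146.9 + 363.39 = 573.1 m.

573 m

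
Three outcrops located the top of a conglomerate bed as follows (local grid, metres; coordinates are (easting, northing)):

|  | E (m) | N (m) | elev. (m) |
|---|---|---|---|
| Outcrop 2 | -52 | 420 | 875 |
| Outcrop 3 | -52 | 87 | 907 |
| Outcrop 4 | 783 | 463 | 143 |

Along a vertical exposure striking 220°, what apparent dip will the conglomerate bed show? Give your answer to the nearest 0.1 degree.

Let the plane be z = a·E + b·N + c.
Outcrop 3−Outcrop 2: 0a − 333b = 32;  Outcrop 4−Outcrop 2: 835a + 43b = −732.
Solving gives a = −0.87170, b = −0.09610.
Unit vector along 220° is (sin 220°, cos 220°) = (-0.6428, -0.7660).
Slope in that direction = a·(-0.6428) + b·(-0.7660) = 0.63393.
Apparent dip = arctan|0.63393| = 32.4° (true dip is 41.3°, so apparent ≤ true as expected).

32.4°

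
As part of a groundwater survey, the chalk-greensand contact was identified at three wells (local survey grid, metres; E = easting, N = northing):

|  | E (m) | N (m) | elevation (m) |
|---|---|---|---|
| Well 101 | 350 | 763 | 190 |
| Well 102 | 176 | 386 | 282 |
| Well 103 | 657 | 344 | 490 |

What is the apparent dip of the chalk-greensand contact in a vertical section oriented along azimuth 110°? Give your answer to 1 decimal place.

Let the plane be z = a·E + b·N + c.
Well 102−Well 101: −174a − 377b = 92;  Well 103−Well 101: 307a − 419b = 300.
Solving gives a = 0.39520, b = −0.42643.
Unit vector along 110° is (sin 110°, cos 110°) = (0.9397, -0.3420).
Slope in that direction = a·(0.9397) + b·(-0.3420) = 0.51721.
Apparent dip = arctan|0.51721| = 27.3° (true dip is 30.2°, so apparent ≤ true as expected).

27.3°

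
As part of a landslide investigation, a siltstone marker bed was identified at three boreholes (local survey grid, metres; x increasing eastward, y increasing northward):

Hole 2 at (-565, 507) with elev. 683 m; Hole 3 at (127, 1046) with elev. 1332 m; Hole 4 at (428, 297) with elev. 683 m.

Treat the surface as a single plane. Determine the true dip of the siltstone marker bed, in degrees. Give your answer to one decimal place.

44.1°

Let the plane be z = a·x + b·y + c.
Hole 3−Hole 2: 692a + 539b = 649;  Hole 4−Hole 2: 993a − 210b = 0.
Solving gives a = 0.20027, b = 0.94697.
Gradient magnitude |∇z| = √(a² + b²) = √(0.04011 + 0.89675) = 0.96791.
True dip = arctan(0.96791) = 44.1°, dipping toward SSW (azimuth ≈ 192°).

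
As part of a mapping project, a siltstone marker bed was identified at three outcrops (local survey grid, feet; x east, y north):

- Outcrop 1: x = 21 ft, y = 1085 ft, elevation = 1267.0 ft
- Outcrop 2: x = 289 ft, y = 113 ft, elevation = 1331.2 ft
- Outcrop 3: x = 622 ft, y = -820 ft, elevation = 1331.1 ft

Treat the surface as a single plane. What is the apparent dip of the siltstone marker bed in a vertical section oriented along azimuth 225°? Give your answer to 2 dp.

38.02°

Let the plane be z = a·x + b·y + c.
Outcrop 2−Outcrop 1: 268a − 972b = 64.2;  Outcrop 3−Outcrop 1: 601a − 1905b = 64.1.
Solving gives a = −0.81481, b = −0.29071.
Unit vector along 225° is (sin 225°, cos 225°) = (-0.7071, -0.7071).
Slope in that direction = a·(-0.7071) + b·(-0.7071) = 0.78172.
Apparent dip = arctan|0.78172| = 38.02° (true dip is 40.9°, so apparent ≤ true as expected).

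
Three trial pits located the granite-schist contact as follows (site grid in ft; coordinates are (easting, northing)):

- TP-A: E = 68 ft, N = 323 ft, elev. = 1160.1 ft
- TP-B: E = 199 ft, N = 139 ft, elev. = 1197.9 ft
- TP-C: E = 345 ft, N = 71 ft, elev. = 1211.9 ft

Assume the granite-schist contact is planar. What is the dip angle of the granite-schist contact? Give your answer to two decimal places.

Let the plane be z = a·E + b·N + c.
TP-B−TP-A: 131a − 184b = 37.8;  TP-C−TP-A: 277a − 252b = 51.8.
Solving gives a = 0.00031, b = −0.20521.
Gradient magnitude |∇z| = √(a² + b²) = √(0.00000 + 0.04211) = 0.20521.
True dip = arctan(0.20521) = 11.60°, dipping toward N (azimuth ≈ 360°).

11.60°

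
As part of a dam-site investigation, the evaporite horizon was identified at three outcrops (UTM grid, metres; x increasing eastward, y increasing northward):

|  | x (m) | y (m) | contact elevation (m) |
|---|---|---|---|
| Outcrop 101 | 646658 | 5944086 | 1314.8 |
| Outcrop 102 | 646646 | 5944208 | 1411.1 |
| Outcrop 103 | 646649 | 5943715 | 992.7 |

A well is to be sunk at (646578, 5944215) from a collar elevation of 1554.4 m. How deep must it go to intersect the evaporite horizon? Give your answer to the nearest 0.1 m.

Two edge vectors: Outcrop 101→Outcrop 102 = (-12, 122, 96.3), Outcrop 101→Outcrop 103 = (-9, -371, -322.1).
Normal n = (Outcrop 101→Outcrop 102) × (Outcrop 101→Outcrop 103) = (-3568.9, -4731.9, 5550).
So ∂z/∂x = −n_x/n_z = 0.643045045 and ∂z/∂y = −n_y/n_z = 0.852594595.
Intercept c from Outcrop 101: 1314.8 − 415830.22 − 5067895.59 = −5482411.02.
At (646578, 5944215): z_contact = 415778.78 + 5068005.58 − 5482411.02 = 1373.34 m.
Depth below ground = 1554.4 − 1373.34 = 181.1 m.

181.1 m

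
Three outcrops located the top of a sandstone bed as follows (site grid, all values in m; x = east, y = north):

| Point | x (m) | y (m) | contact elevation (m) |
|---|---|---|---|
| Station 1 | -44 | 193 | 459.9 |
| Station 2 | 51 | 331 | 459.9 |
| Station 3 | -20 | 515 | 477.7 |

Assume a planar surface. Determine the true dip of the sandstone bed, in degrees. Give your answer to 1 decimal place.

Two edge vectors: Station 1→Station 2 = (95, 138, 0), Station 1→Station 3 = (24, 322, 17.8).
Normal n = (Station 1→Station 2) × (Station 1→Station 3) = (2456.4, -1691, 27278).
So ∂z/∂x = −n_x/n_z = −0.09005 and ∂z/∂y = −n_y/n_z = 0.06199.
Gradient magnitude |∇z| = √(a² + b²) = √(0.00811 + 0.00384) = 0.10933.
True dip = arctan(0.10933) = 6.2°, dipping toward SE (azimuth ≈ 125°).

6.2°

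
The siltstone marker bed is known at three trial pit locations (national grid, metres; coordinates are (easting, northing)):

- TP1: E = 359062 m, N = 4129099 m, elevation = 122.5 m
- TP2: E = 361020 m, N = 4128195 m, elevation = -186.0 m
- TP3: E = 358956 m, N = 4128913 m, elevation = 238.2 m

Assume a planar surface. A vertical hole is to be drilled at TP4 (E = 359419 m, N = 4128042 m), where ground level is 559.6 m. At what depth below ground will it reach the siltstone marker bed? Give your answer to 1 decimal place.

Let the plane be z = a·E + b·N + c.
TP2−TP1: 1958a − 904b = −308.5;  TP3−TP1: −106a − 186b = 115.7.
Solving gives a = −0.352107771, b = −0.421379442.
Then c = 122.5 − a·359062 − b·4129099 = 1866468.45.
At (359419, 4128042): z_contact = −126554.22 − 1739472.04 + 1866468.45 = 442.20 m.
Depth below ground = 559.6 − 442.20 = 117.4 m.

117.4 m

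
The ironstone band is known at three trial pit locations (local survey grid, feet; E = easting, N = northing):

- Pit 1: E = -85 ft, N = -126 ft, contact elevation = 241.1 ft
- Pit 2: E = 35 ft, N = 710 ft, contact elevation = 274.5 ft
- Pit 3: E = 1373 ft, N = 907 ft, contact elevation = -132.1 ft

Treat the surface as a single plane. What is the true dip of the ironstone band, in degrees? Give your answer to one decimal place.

Two edge vectors: Pit 1→Pit 2 = (120, 836, 33.4), Pit 1→Pit 3 = (1458, 1033, -373.2).
Normal n = (Pit 1→Pit 2) × (Pit 1→Pit 3) = (-346497.4, 93481.2, -1094928).
So ∂z/∂E = −n_x/n_z = −0.31646 and ∂z/∂N = −n_y/n_z = 0.08538.
Gradient magnitude |∇z| = √(a² + b²) = √(0.10014 + 0.00729) = 0.32777.
True dip = arctan(0.32777) = 18.1°, dipping toward ESE (azimuth ≈ 105°).

18.1°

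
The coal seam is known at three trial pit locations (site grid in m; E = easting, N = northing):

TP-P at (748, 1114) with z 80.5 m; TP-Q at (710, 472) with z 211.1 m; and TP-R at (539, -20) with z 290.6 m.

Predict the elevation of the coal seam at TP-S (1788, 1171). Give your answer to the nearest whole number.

Two edge vectors: TP-P→TP-Q = (-38, -642, 130.6), TP-P→TP-R = (-209, -1134, 210.1).
Normal n = (TP-P→TP-Q) × (TP-P→TP-R) = (13216.2, -19311.6, -91086).
So ∂z/∂E = −n_x/n_z = 0.14510 and ∂z/∂N = −n_y/n_z = −0.21202.
Intercept c from TP-P: 80.5 − 108.53 + 236.18 = 208.15.
At (1788, 1171): z = 259.4 − 248.3 + 208.15 = 219.3 m.

219 m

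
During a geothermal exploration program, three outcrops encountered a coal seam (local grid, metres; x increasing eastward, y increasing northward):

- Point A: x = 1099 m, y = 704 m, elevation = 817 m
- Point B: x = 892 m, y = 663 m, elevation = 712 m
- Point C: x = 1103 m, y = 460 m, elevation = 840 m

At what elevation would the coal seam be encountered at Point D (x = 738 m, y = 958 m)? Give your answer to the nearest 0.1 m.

606.0 m

Two edge vectors: Point A→Point B = (-207, -41, -105), Point A→Point C = (4, -244, 23).
Normal n = (Point A→Point B) × (Point A→Point C) = (-26563, 4341, 50672).
So ∂z/∂x = −n_x/n_z = 0.524215 and ∂z/∂y = −n_y/n_z = −0.085669.
Intercept c from Point A: 817 − 576.11 + 60.31 = 301.20.
At (738, 958): z = 386.9 − 82.1 + 301.20 = 606.0 m.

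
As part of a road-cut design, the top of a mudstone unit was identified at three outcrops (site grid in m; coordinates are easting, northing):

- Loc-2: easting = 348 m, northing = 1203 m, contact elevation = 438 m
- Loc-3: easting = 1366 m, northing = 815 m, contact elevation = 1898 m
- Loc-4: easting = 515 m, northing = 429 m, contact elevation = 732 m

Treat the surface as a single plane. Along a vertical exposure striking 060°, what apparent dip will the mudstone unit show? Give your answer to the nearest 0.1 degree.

49.7°

Two edge vectors: Loc-2→Loc-3 = (1018, -388, 1460), Loc-2→Loc-4 = (167, -774, 294).
Normal n = (Loc-2→Loc-3) × (Loc-2→Loc-4) = (1015968, -55472, -723136).
So ∂z/∂easting = −n_x/n_z = 1.40495 and ∂z/∂northing = −n_y/n_z = −0.07671.
Unit vector along 060° is (sin 60°, cos 60°) = (0.8660, 0.5000).
Slope in that direction = a·(0.8660) + b·(0.5000) = 1.17836.
Apparent dip = arctan|1.17836| = 49.7° (true dip is 54.6°, so apparent ≤ true as expected).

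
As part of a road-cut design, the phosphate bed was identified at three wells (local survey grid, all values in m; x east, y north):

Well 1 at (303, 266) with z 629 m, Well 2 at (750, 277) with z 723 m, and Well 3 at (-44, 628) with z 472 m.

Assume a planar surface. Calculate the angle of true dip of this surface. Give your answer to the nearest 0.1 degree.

17.4°

Two edge vectors: Well 1→Well 2 = (447, 11, 94), Well 1→Well 3 = (-347, 362, -157).
Normal n = (Well 1→Well 2) × (Well 1→Well 3) = (-35755, 37561, 165631).
So ∂z/∂x = −n_x/n_z = 0.21587 and ∂z/∂y = −n_y/n_z = −0.22678.
Gradient magnitude |∇z| = √(a² + b²) = √(0.04660 + 0.05143) = 0.31309.
True dip = arctan(0.31309) = 17.4°, dipping toward NW (azimuth ≈ 316°).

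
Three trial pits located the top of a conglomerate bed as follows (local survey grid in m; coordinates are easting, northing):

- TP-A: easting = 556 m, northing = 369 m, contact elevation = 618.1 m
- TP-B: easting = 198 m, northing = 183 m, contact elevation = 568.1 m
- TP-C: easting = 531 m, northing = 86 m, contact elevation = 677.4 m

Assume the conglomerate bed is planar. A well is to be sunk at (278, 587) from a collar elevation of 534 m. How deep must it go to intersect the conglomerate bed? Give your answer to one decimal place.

Two edge vectors: TP-A→TP-B = (-358, -186, -50), TP-A→TP-C = (-25, -283, 59.3).
Normal n = (TP-A→TP-B) × (TP-A→TP-C) = (-25179.8, 22479.4, 96664).
So ∂z/∂easting = −n_x/n_z = 0.26049 and ∂z/∂northing = −n_y/n_z = −0.23255.
Intercept c from TP-A: 618.1 − 144.83 + 85.81 = 559.08.
At (278, 587): z_contact = 72.42 − 136.51 + 559.08 = 494.99 m.
Depth below ground = 534 − 494.99 = 39.0 m.

39.0 m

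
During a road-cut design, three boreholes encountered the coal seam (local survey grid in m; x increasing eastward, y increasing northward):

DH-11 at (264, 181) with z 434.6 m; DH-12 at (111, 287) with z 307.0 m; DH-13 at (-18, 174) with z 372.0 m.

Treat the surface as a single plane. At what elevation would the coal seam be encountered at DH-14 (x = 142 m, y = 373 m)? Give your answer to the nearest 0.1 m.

Let the plane be z = a·x + b·y + c.
DH-12−DH-11: −153a + 106b = −127.6;  DH-13−DH-11: −282a − 7b = −62.6.
Solving gives a = 0.24315, b = −0.85280.
Then c = 434.6 − a·264 − b·181 = 524.76.
At (142, 373): z = 34.5 − 318.1 + 524.76 = 241.2 m.

241.2 m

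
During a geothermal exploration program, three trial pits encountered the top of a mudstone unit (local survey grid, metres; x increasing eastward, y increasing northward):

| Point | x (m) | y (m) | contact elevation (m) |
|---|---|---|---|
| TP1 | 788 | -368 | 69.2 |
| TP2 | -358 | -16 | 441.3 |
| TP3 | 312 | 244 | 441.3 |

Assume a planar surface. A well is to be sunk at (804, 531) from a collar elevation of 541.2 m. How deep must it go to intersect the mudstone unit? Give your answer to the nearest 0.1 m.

55.0 m

Two edge vectors: TP1→TP2 = (-1146, 352, 372.1), TP1→TP3 = (-476, 612, 372.1).
Normal n = (TP1→TP2) × (TP1→TP3) = (-96746, 249307, -533800).
So ∂z/∂x = −n_x/n_z = −0.18124 and ∂z/∂y = −n_y/n_z = 0.46704.
Intercept c from TP1: 69.2 + 142.82 + 171.87 = 383.89.
At (804, 531): z_contact = −145.72 + 248.00 + 383.89 = 486.17 m.
Depth below ground = 541.2 − 486.17 = 55.0 m.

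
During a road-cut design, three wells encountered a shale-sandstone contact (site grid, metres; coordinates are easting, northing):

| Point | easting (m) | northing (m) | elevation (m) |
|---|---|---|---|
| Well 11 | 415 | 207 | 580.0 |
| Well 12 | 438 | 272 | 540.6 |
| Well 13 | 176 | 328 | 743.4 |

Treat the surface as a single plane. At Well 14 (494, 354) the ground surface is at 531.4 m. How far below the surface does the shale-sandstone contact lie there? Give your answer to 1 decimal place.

63.2 m

Two edge vectors: Well 11→Well 12 = (23, 65, -39.4), Well 11→Well 13 = (-239, 121, 163.4).
Normal n = (Well 11→Well 12) × (Well 11→Well 13) = (15388.4, 5658.4, 18318).
So ∂z/∂easting = −n_x/n_z = −0.84007 and ∂z/∂northing = −n_y/n_z = −0.30890.
Intercept c from Well 11: 580 + 348.63 + 63.94 = 992.57.
At (494, 354): z_contact = −414.99 − 109.35 + 992.57 = 468.23 m.
Depth below ground = 531.4 − 468.23 = 63.2 m.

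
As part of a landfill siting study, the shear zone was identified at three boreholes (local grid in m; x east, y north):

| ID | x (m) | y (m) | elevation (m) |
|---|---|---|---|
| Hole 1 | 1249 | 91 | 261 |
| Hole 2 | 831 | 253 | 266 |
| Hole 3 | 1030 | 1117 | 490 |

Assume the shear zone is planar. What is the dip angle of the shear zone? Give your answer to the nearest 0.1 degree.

14.2°

Two edge vectors: Hole 1→Hole 2 = (-418, 162, 5), Hole 1→Hole 3 = (-219, 1026, 229).
Normal n = (Hole 1→Hole 2) × (Hole 1→Hole 3) = (31968, 94627, -393390).
So ∂z/∂x = −n_x/n_z = 0.08126 and ∂z/∂y = −n_y/n_z = 0.24054.
Gradient magnitude |∇z| = √(a² + b²) = √(0.00660 + 0.05786) = 0.25390.
True dip = arctan(0.25390) = 14.2°, dipping toward SSW (azimuth ≈ 199°).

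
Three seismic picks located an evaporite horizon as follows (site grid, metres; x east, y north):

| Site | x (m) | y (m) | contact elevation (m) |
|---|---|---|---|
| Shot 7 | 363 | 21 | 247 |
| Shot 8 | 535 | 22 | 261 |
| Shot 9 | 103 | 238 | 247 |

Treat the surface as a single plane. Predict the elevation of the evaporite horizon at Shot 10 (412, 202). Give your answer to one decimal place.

268.5 m

Two edge vectors: Shot 7→Shot 8 = (172, 1, 14), Shot 7→Shot 9 = (-260, 217, 0).
Normal n = (Shot 7→Shot 8) × (Shot 7→Shot 9) = (-3038, -3640, 37584).
So ∂z/∂x = −n_x/n_z = 0.08083 and ∂z/∂y = −n_y/n_z = 0.09685.
Intercept c from Shot 7: 247 − 29.34 − 2.03 = 215.62.
At (412, 202): z = 33.3 + 19.6 + 215.62 = 268.5 m.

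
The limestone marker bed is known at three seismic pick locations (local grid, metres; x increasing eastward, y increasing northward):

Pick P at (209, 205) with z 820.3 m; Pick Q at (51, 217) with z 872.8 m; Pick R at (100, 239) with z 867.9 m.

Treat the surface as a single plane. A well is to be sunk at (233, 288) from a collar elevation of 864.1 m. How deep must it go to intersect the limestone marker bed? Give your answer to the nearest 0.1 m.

14.2 m

Two edge vectors: Pick P→Pick Q = (-158, 12, 52.5), Pick P→Pick R = (-109, 34, 47.6).
Normal n = (Pick P→Pick Q) × (Pick P→Pick R) = (-1213.8, 1798.3, -4064).
So ∂z/∂x = −n_x/n_z = −0.29867 and ∂z/∂y = −n_y/n_z = 0.44250.
Intercept c from Pick P: 820.3 + 62.42 − 90.71 = 792.01.
At (233, 288): z_contact = −69.59 + 127.44 + 792.01 = 849.86 m.
Depth below ground = 864.1 − 849.86 = 14.2 m.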